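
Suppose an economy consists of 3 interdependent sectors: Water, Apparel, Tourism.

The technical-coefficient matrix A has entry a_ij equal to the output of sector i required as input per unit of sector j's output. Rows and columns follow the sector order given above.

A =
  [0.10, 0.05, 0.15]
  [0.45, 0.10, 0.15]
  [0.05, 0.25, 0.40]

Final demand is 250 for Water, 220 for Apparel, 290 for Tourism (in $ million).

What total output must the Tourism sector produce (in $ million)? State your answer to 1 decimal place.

I − A =
  [   0.90    -0.05    -0.15]
  [  -0.45     0.90    -0.15]
  [  -0.05    -0.25     0.60]
Cofactors of I−A, C_ij = (−1)^(i+j)·(minor ij) (rows/columns in the sector order above):
  C_11 = (0.90)(0.60) − (-0.15)(-0.25) = 0.5025
  C_12 = −[(-0.45)(0.60) − (-0.15)(-0.05)] = 0.2775
  C_13 = (-0.45)(-0.25) − (0.90)(-0.05) = 0.1575
  C_21 = −[(-0.05)(0.60) − (-0.15)(-0.25)] = 0.0675
  C_22 = (0.90)(0.60) − (-0.15)(-0.05) = 0.5325
  C_23 = −[(0.90)(-0.25) − (-0.05)(-0.05)] = 0.2275
  C_31 = (-0.05)(-0.15) − (-0.15)(0.90) = 0.1425
  C_32 = −[(0.90)(-0.15) − (-0.15)(-0.45)] = 0.2025
  C_33 = (0.90)(0.90) − (-0.05)(-0.45) = 0.7875
det(I−A) = Σ_j (I−A)_1j·C_1j = (0.90)(0.5025) + (-0.05)(0.2775) + (-0.15)(0.1575) = 0.41475
adj(I−A) = Cᵀ =
  [ 0.5025   0.0675   0.1425]
  [ 0.2775   0.5325   0.2025]
  [ 0.1575   0.2275   0.7875]
(I − A)⁻¹ = adj(I−A) / det(I−A) ≈
  [   1.2116     0.1627     0.3436]
  [   0.6691     1.2839     0.4882]
  [   0.3797     0.5485     1.8987]
x = (I − A)⁻¹ d = adj(I−A)·d / det(I−A), with det(I−A) = 0.41475:
  x_W = (0.5025·250 + 0.0675·220 + 0.1425·290) / 0.41475 = 181.80 / 0.41475 ≈ 438.3
  x_A = (0.2775·250 + 0.5325·220 + 0.2025·290) / 0.41475 = 245.25 / 0.41475 ≈ 591.3
  x_T = (0.1575·250 + 0.2275·220 + 0.7875·290) / 0.41475 = 317.80 / 0.41475 ≈ 766.2

x_T = 766.2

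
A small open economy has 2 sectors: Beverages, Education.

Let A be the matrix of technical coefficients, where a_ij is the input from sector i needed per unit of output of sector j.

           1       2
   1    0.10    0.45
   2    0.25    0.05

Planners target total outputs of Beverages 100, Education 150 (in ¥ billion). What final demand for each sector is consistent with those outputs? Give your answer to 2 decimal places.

I − A =
  [   0.90    -0.45]
  [  -0.25     0.95]
d = (I − A) x:
  d_1 = (+0.90)·100 + (-0.45)·150 = 22.50
  d_2 = (-0.25)·100 + (+0.95)·150 = 117.50

d_1 = 22.50, d_2 = 117.50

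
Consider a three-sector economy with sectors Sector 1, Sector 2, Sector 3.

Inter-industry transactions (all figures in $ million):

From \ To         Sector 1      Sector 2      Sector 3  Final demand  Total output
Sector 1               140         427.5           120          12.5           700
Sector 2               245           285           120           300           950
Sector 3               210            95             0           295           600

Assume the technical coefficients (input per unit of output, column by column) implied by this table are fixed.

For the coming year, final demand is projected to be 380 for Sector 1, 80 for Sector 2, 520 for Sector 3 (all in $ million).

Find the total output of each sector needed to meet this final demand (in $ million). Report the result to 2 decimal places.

x_1 = 1338.49, x_2 = 1077.62, x_3 = 1029.31

Technical coefficients a_ij = z_ij / X_j:
  a_11 = 140/700 = 0.20, a_21 = 245/700 = 0.35, a_31 = 210/700 = 0.30
  a_12 = 427.5/950 = 0.45, a_22 = 285/950 = 0.30, a_32 = 95/950 = 0.10
  a_13 = 120/600 = 0.20, a_23 = 120/600 = 0.20, a_33 = 0/600 = 0.00
I − A =
  [   0.80    -0.45    -0.20]
  [  -0.35     0.70    -0.20]
  [  -0.30    -0.10     1.00]
Cofactors of I−A, C_ij = (−1)^(i+j)·(minor ij) (rows/columns in the sector order above):
  C_11 = (0.70)(1.00) − (-0.20)(-0.10) = 0.6800
  C_12 = −[(-0.35)(1.00) − (-0.20)(-0.30)] = 0.4100
  C_13 = (-0.35)(-0.10) − (0.70)(-0.30) = 0.2450
  C_21 = −[(-0.45)(1.00) − (-0.20)(-0.10)] = 0.4700
  C_22 = (0.80)(1.00) − (-0.20)(-0.30) = 0.7400
  C_23 = −[(0.80)(-0.10) − (-0.45)(-0.30)] = 0.2150
  C_31 = (-0.45)(-0.20) − (-0.20)(0.70) = 0.2300
  C_32 = −[(0.80)(-0.20) − (-0.20)(-0.35)] = 0.2300
  C_33 = (0.80)(0.70) − (-0.45)(-0.35) = 0.4025
det(I−A) = Σ_j (I−A)_1j·C_1j = (0.80)(0.6800) + (-0.45)(0.4100) + (-0.20)(0.2450) = 0.3105
adj(I−A) = Cᵀ =
  [ 0.6800   0.4700   0.2300]
  [ 0.4100   0.7400   0.2300]
  [ 0.2450   0.2150   0.4025]
(I − A)⁻¹ = adj(I−A) / det(I−A) ≈
  [   2.1900     1.5137     0.7407]
  [   1.3205     2.3833     0.7407]
  [   0.7890     0.6924     1.2963]
x = (I − A)⁻¹ d = adj(I−A)·d / det(I−A), with det(I−A) = 0.3105:
  x_1 = (0.6800·380 + 0.4700·80 + 0.2300·520) / 0.3105 = 415.60 / 0.3105 ≈ 1338.49
  x_2 = (0.4100·380 + 0.7400·80 + 0.2300·520) / 0.3105 = 334.60 / 0.3105 ≈ 1077.62
  x_3 = (0.2450·380 + 0.2150·80 + 0.4025·520) / 0.3105 = 319.60 / 0.3105 ≈ 1029.31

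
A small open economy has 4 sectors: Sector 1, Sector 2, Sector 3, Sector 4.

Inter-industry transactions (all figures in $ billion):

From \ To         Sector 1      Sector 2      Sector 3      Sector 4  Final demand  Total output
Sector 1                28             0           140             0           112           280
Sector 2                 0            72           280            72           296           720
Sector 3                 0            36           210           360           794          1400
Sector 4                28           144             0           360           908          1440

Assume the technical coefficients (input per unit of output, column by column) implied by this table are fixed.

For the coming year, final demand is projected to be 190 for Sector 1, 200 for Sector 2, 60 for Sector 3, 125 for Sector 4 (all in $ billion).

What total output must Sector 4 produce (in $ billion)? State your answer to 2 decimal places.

x_4 = 270.39

Technical coefficients a_ij = z_ij / X_j:
  a_11 = 28/280 = 0.10, a_21 = 0/280 = 0.00, a_31 = 0/280 = 0.00, a_41 = 28/280 = 0.10
  a_12 = 0/720 = 0.00, a_22 = 72/720 = 0.10, a_32 = 36/720 = 0.05, a_42 = 144/720 = 0.20
  a_13 = 140/1400 = 0.10, a_23 = 280/1400 = 0.20, a_33 = 210/1400 = 0.15, a_43 = 0/1400 = 0.00
  a_14 = 0/1440 = 0.00, a_24 = 72/1440 = 0.05, a_34 = 360/1440 = 0.25, a_44 = 360/1440 = 0.25
I − A =
  [   0.90     0.00    -0.10     0.00]
  [   0.00     0.90    -0.20    -0.05]
  [   0.00    -0.05     0.85    -0.25]
  [  -0.10    -0.20     0.00     0.75]
Compute the cofactors C_ij = (−1)^(i+j)·(3×3 minor ij) of I−A; the adjugate is their transpose:
adj(I−A) = Cᵀ =
  [ 0.54775   0.00875   0.06650   0.02275]
  [ 0.00925   0.57125   0.13550   0.08325]
  [ 0.02275   0.07875   0.59850   0.20475]
  [ 0.07550   0.15350   0.04500   0.67950]
det(I−A) = Σ_j (I−A)_1j·C_1j = (0.90)(0.54775) + (0.00)(0.00925) + (-0.10)(0.02275) + (0.00)(0.07550) = 0.4907
(I − A)⁻¹ = adj(I−A) / det(I−A) ≈
  [   1.1163     0.0178     0.1355     0.0464]
  [   0.0189     1.1642     0.2761     0.1697]
  [   0.0464     0.1605     1.2197     0.4173]
  [   0.1539     0.3128     0.0917     1.3848]
x = (I − A)⁻¹ d = adj(I−A)·d / det(I−A), with det(I−A) = 0.4907:
  x_1 = (0.54775·190 + 0.00875·200 + 0.06650·60 + 0.02275·125) / 0.4907 = 112.65625 / 0.4907 ≈ 229.58
  x_2 = (0.00925·190 + 0.57125·200 + 0.13550·60 + 0.08325·125) / 0.4907 = 134.54375 / 0.4907 ≈ 274.19
  x_3 = (0.02275·190 + 0.07875·200 + 0.59850·60 + 0.20475·125) / 0.4907 = 81.57625 / 0.4907 ≈ 166.24
  x_4 = (0.07550·190 + 0.15350·200 + 0.04500·60 + 0.67950·125) / 0.4907 = 132.6825 / 0.4907 ≈ 270.39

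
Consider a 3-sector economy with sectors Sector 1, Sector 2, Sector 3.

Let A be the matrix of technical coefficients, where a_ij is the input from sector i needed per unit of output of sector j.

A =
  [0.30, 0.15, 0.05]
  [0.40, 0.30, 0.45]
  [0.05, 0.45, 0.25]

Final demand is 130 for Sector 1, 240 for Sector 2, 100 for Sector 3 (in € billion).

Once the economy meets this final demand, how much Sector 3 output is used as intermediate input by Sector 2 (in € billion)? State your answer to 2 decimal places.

I − A =
  [   0.70    -0.15    -0.05]
  [  -0.40     0.70    -0.45]
  [  -0.05    -0.45     0.75]
Cofactors of I−A, C_ij = (−1)^(i+j)·(minor ij) (rows/columns in the sector order above):
  C_11 = (0.70)(0.75) − (-0.45)(-0.45) = 0.3225
  C_12 = −[(-0.40)(0.75) − (-0.45)(-0.05)] = 0.3225
  C_13 = (-0.40)(-0.45) − (0.70)(-0.05) = 0.2150
  C_21 = −[(-0.15)(0.75) − (-0.05)(-0.45)] = 0.1350
  C_22 = (0.70)(0.75) − (-0.05)(-0.05) = 0.5225
  C_23 = −[(0.70)(-0.45) − (-0.15)(-0.05)] = 0.3225
  C_31 = (-0.15)(-0.45) − (-0.05)(0.70) = 0.1025
  C_32 = −[(0.70)(-0.45) − (-0.05)(-0.40)] = 0.3350
  C_33 = (0.70)(0.70) − (-0.15)(-0.40) = 0.4300
det(I−A) = Σ_j (I−A)_1j·C_1j = (0.70)(0.3225) + (-0.15)(0.3225) + (-0.05)(0.2150) = 0.166625
adj(I−A) = Cᵀ =
  [ 0.3225   0.1350   0.1025]
  [ 0.3225   0.5225   0.3350]
  [ 0.2150   0.3225   0.4300]
(I − A)⁻¹ = adj(I−A) / det(I−A) ≈
  [   1.9355     0.8102     0.6152]
  [   1.9355     3.1358     2.0105]
  [   1.2903     1.9355     2.5806]
First solve x = (I − A)⁻¹ d = adj(I−A)·d / det(I−A); in particular x_2 = (0.3225·130 + 0.5225·240 + 0.3350·100) / 0.166625 = 200.825 / 0.166625 ≈ 1205.2513.
Intermediate flow from 3 to 2: z_32 = a_32 · x_2 = 0.45 × 200.825 / 0.166625 = 90.37125 / 0.166625 ≈ 542.36.

z_32 = 542.36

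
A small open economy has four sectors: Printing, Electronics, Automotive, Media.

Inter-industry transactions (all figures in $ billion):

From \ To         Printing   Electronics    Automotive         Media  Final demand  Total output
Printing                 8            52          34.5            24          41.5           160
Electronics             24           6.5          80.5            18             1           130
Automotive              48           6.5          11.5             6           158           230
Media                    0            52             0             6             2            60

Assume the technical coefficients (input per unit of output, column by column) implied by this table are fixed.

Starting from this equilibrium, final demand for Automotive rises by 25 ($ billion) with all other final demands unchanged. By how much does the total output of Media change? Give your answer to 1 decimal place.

Δx_M = 7.5

Technical coefficients a_ij = z_ij / X_j:
  a_PP = 8/160 = 0.05, a_EP = 24/160 = 0.15, a_AP = 48/160 = 0.30, a_MP = 0/160 = 0.00
  a_PE = 52/130 = 0.40, a_EE = 6.5/130 = 0.05, a_AE = 6.5/130 = 0.05, a_ME = 52/130 = 0.40
  a_PA = 34.5/230 = 0.15, a_EA = 80.5/230 = 0.35, a_AA = 11.5/230 = 0.05, a_MA = 0/230 = 0.00
  a_PM = 24/60 = 0.40, a_EM = 18/60 = 0.30, a_AM = 6/60 = 0.10, a_MM = 6/60 = 0.10
I − A =
  [   0.95    -0.40    -0.15    -0.40]
  [  -0.15     0.95    -0.35    -0.30]
  [  -0.30    -0.05     0.95    -0.10]
  [   0.00    -0.40     0.00     0.90]
Compute the cofactors C_ij = (−1)^(i+j)·(3×3 minor ij) of I−A; the adjugate is their transpose:
adj(I−A) = Cᵀ =
  [ 0.668500   0.506750   0.292250   0.498500]
  [ 0.222750   0.771750   0.319500   0.391750]
  [ 0.233250   0.236750   0.620250   0.251500]
  [ 0.099000   0.343000   0.142000   0.697875]
det(I−A) = Σ_j (I−A)_1j·C_1j = (0.95)(0.668500) + (-0.40)(0.222750) + (-0.15)(0.233250) + (-0.40)(0.099000) = 0.4713875
(I − A)⁻¹ = adj(I−A) / det(I−A) ≈
  [   1.4182     1.0750     0.6200     1.0575]
  [   0.4725     1.6372     0.6778     0.8311]
  [   0.4948     0.5022     1.3158     0.5335]
  [   0.2100     0.7276     0.3012     1.4805]
Δx = (I − A)⁻¹ Δd with Δd having +25 in the Automotive component and 0 elsewhere.
So Δx_M = L_MA · (+25), where L_MA = adj(I−A)_MA / det(I−A) = 0.142000 / 0.4713875.
Δx_M = 0.142000 × (+25) / 0.4713875 = 3.55 / 0.4713875 ≈ 7.5.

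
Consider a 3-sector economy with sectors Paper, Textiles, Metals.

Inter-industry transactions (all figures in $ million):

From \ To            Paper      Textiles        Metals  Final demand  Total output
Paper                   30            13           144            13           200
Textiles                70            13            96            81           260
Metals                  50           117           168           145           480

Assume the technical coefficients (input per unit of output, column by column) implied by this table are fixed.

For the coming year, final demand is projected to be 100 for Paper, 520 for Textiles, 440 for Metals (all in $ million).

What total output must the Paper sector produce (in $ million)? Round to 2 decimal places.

x_P = 853.32

Technical coefficients a_ij = z_ij / X_j:
  a_PP = 30/200 = 0.15, a_TP = 70/200 = 0.35, a_MP = 50/200 = 0.25
  a_PT = 13/260 = 0.05, a_TT = 13/260 = 0.05, a_MT = 117/260 = 0.45
  a_PM = 144/480 = 0.30, a_TM = 96/480 = 0.20, a_MM = 168/480 = 0.35
I − A =
  [   0.85    -0.05    -0.30]
  [  -0.35     0.95    -0.20]
  [  -0.25    -0.45     0.65]
Cofactors of I−A, C_ij = (−1)^(i+j)·(minor ij) (rows/columns in the sector order above):
  C_11 = (0.95)(0.65) − (-0.20)(-0.45) = 0.5275
  C_12 = −[(-0.35)(0.65) − (-0.20)(-0.25)] = 0.2775
  C_13 = (-0.35)(-0.45) − (0.95)(-0.25) = 0.3950
  C_21 = −[(-0.05)(0.65) − (-0.30)(-0.45)] = 0.1675
  C_22 = (0.85)(0.65) − (-0.30)(-0.25) = 0.4775
  C_23 = −[(0.85)(-0.45) − (-0.05)(-0.25)] = 0.3950
  C_31 = (-0.05)(-0.20) − (-0.30)(0.95) = 0.2950
  C_32 = −[(0.85)(-0.20) − (-0.30)(-0.35)] = 0.2750
  C_33 = (0.85)(0.95) − (-0.05)(-0.35) = 0.7900
det(I−A) = Σ_j (I−A)_1j·C_1j = (0.85)(0.5275) + (-0.05)(0.2775) + (-0.30)(0.3950) = 0.3160
adj(I−A) = Cᵀ =
  [ 0.5275   0.1675   0.2950]
  [ 0.2775   0.4775   0.2750]
  [ 0.3950   0.3950   0.7900]
(I − A)⁻¹ = adj(I−A) / det(I−A) ≈
  [   1.6693     0.5301     0.9335]
  [   0.8782     1.5111     0.8703]
  [   1.2500     1.2500     2.5000]
x = (I − A)⁻¹ d = adj(I−A)·d / det(I−A), with det(I−A) = 0.3160:
  x_P = (0.5275·100 + 0.1675·520 + 0.2950·440) / 0.3160 = 269.65 / 0.3160 ≈ 853.32
  x_T = (0.2775·100 + 0.4775·520 + 0.2750·440) / 0.3160 = 397.05 / 0.3160 ≈ 1256.49
  x_M = (0.3950·100 + 0.3950·520 + 0.7900·440) / 0.3160 = 592.50 / 0.3160 = 1875.00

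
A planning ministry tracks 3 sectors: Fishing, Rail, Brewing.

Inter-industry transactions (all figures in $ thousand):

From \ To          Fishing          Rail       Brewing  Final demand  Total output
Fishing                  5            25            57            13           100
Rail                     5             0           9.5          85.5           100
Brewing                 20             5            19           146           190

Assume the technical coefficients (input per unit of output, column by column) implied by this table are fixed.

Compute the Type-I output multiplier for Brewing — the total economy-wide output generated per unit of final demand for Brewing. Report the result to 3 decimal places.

m_3 = 1.687

Technical coefficients a_ij = z_ij / X_j:
  a_11 = 5/100 = 0.05, a_21 = 5/100 = 0.05, a_31 = 20/100 = 0.20
  a_12 = 25/100 = 0.25, a_22 = 0/100 = 0.00, a_32 = 5/100 = 0.05
  a_13 = 57/190 = 0.30, a_23 = 9.5/190 = 0.05, a_33 = 19/190 = 0.10
I − A =
  [   0.95    -0.25    -0.30]
  [  -0.05     1.00    -0.05]
  [  -0.20    -0.05     0.90]
Cofactors of I−A, C_ij = (−1)^(i+j)·(minor ij) (rows/columns in the sector order above):
  C_11 = (1.00)(0.90) − (-0.05)(-0.05) = 0.8975
  C_12 = −[(-0.05)(0.90) − (-0.05)(-0.20)] = 0.0550
  C_13 = (-0.05)(-0.05) − (1.00)(-0.20) = 0.2025
  C_21 = −[(-0.25)(0.90) − (-0.30)(-0.05)] = 0.2400
  C_22 = (0.95)(0.90) − (-0.30)(-0.20) = 0.7950
  C_23 = −[(0.95)(-0.05) − (-0.25)(-0.20)] = 0.0975
  C_31 = (-0.25)(-0.05) − (-0.30)(1.00) = 0.3125
  C_32 = −[(0.95)(-0.05) − (-0.30)(-0.05)] = 0.0625
  C_33 = (0.95)(1.00) − (-0.25)(-0.05) = 0.9375
det(I−A) = Σ_j (I−A)_1j·C_1j = (0.95)(0.8975) + (-0.25)(0.0550) + (-0.30)(0.2025) = 0.778125
adj(I−A) = Cᵀ =
  [ 0.8975   0.2400   0.3125]
  [ 0.0550   0.7950   0.0625]
  [ 0.2025   0.0975   0.9375]
(I − A)⁻¹ = adj(I−A) / det(I−A) ≈
  [   1.1534     0.3084     0.4016]
  [   0.0707     1.0217     0.0803]
  [   0.2602     0.1253     1.2048]
The output multiplier for sector j is the column-j sum of the Leontief inverse (I − A)⁻¹ = adj(I−A) / det(I−A).
Column 3 of adj(I−A): (0.3125, 0.0625, 0.9375); det(I−A) = 0.778125.
m_3 = (0.3125 + 0.0625 + 0.9375) / 0.778125 = 1.3125 / 0.778125 ≈ 1.687.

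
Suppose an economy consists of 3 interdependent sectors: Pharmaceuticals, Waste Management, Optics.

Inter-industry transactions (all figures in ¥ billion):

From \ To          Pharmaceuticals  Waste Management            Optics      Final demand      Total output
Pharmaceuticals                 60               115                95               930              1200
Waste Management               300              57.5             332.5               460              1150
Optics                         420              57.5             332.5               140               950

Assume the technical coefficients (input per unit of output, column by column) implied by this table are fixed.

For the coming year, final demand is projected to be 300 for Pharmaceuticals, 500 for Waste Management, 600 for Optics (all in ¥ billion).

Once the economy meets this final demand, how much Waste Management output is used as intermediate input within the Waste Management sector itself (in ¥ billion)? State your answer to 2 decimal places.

Technical coefficients a_ij = z_ij / X_j:
  a_PP = 60/1200 = 0.05, a_WP = 300/1200 = 0.25, a_OP = 420/1200 = 0.35
  a_PW = 115/1150 = 0.10, a_WW = 57.5/1150 = 0.05, a_OW = 57.5/1150 = 0.05
  a_PO = 95/950 = 0.10, a_WO = 332.5/950 = 0.35, a_OO = 332.5/950 = 0.35
I − A =
  [   0.95    -0.10    -0.10]
  [  -0.25     0.95    -0.35]
  [  -0.35    -0.05     0.65]
Cofactors of I−A, C_ij = (−1)^(i+j)·(minor ij) (rows/columns in the sector order above):
  C_11 = (0.95)(0.65) − (-0.35)(-0.05) = 0.6000
  C_12 = −[(-0.25)(0.65) − (-0.35)(-0.35)] = 0.2850
  C_13 = (-0.25)(-0.05) − (0.95)(-0.35) = 0.3450
  C_21 = −[(-0.10)(0.65) − (-0.10)(-0.05)] = 0.0700
  C_22 = (0.95)(0.65) − (-0.10)(-0.35) = 0.5825
  C_23 = −[(0.95)(-0.05) − (-0.10)(-0.35)] = 0.0825
  C_31 = (-0.10)(-0.35) − (-0.10)(0.95) = 0.1300
  C_32 = −[(0.95)(-0.35) − (-0.10)(-0.25)] = 0.3575
  C_33 = (0.95)(0.95) − (-0.10)(-0.25) = 0.8775
det(I−A) = Σ_j (I−A)_1j·C_1j = (0.95)(0.6000) + (-0.10)(0.2850) + (-0.10)(0.3450) = 0.5070
adj(I−A) = Cᵀ =
  [ 0.6000   0.0700   0.1300]
  [ 0.2850   0.5825   0.3575]
  [ 0.3450   0.0825   0.8775]
(I − A)⁻¹ = adj(I−A) / det(I−A) ≈
  [   1.1834     0.1381     0.2564]
  [   0.5621     1.1489     0.7051]
  [   0.6805     0.1627     1.7308]
First solve x = (I − A)⁻¹ d = adj(I−A)·d / det(I−A); in particular x_W = (0.2850·300 + 0.5825·500 + 0.3575·600) / 0.5070 = 591.25 / 0.5070 ≈ 1166.1736.
Intermediate flow from W to W: z_WW = a_WW · x_W = 0.05 × 591.25 / 0.5070 = 29.5625 / 0.5070 ≈ 58.31.

z_WW = 58.31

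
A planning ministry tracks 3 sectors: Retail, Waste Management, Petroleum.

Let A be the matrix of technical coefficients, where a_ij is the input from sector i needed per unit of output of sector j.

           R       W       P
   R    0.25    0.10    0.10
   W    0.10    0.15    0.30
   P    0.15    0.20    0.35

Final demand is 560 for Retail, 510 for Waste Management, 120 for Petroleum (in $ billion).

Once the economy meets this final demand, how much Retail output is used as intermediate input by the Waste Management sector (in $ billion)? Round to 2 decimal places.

z_RW = 96.26

I − A =
  [   0.75    -0.10    -0.10]
  [  -0.10     0.85    -0.30]
  [  -0.15    -0.20     0.65]
Cofactors of I−A, C_ij = (−1)^(i+j)·(minor ij) (rows/columns in the sector order above):
  C_11 = (0.85)(0.65) − (-0.30)(-0.20) = 0.4925
  C_12 = −[(-0.10)(0.65) − (-0.30)(-0.15)] = 0.1100
  C_13 = (-0.10)(-0.20) − (0.85)(-0.15) = 0.1475
  C_21 = −[(-0.10)(0.65) − (-0.10)(-0.20)] = 0.0850
  C_22 = (0.75)(0.65) − (-0.10)(-0.15) = 0.4725
  C_23 = −[(0.75)(-0.20) − (-0.10)(-0.15)] = 0.1650
  C_31 = (-0.10)(-0.30) − (-0.10)(0.85) = 0.1150
  C_32 = −[(0.75)(-0.30) − (-0.10)(-0.10)] = 0.2350
  C_33 = (0.75)(0.85) − (-0.10)(-0.10) = 0.6275
det(I−A) = Σ_j (I−A)_1j·C_1j = (0.75)(0.4925) + (-0.10)(0.1100) + (-0.10)(0.1475) = 0.343625
adj(I−A) = Cᵀ =
  [ 0.4925   0.0850   0.1150]
  [ 0.1100   0.4725   0.2350]
  [ 0.1475   0.1650   0.6275]
(I − A)⁻¹ = adj(I−A) / det(I−A) ≈
  [   1.4332     0.2474     0.3347]
  [   0.3201     1.3750     0.6839]
  [   0.4292     0.4802     1.8261]
First solve x = (I − A)⁻¹ d = adj(I−A)·d / det(I−A); in particular x_W = (0.1100·560 + 0.4725·510 + 0.2350·120) / 0.343625 = 330.775 / 0.343625 ≈ 962.6046.
Intermediate flow from R to W: z_RW = a_RW · x_W = 0.10 × 330.775 / 0.343625 = 33.0775 / 0.343625 ≈ 96.26.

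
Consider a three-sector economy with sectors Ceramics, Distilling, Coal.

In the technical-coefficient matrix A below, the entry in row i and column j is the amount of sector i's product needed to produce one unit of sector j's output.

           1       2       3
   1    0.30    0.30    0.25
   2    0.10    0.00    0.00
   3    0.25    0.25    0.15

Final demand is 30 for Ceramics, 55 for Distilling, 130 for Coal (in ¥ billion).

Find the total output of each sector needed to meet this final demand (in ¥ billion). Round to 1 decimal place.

x_1 = 150.7, x_2 = 70.1, x_3 = 217.9

I − A =
  [   0.70    -0.30    -0.25]
  [  -0.10     1.00     0.00]
  [  -0.25    -0.25     0.85]
Cofactors of I−A, C_ij = (−1)^(i+j)·(minor ij) (rows/columns in the sector order above):
  C_11 = (1.00)(0.85) − (0.00)(-0.25) = 0.8500
  C_12 = −[(-0.10)(0.85) − (0.00)(-0.25)] = 0.0850
  C_13 = (-0.10)(-0.25) − (1.00)(-0.25) = 0.2750
  C_21 = −[(-0.30)(0.85) − (-0.25)(-0.25)] = 0.3175
  C_22 = (0.70)(0.85) − (-0.25)(-0.25) = 0.5325
  C_23 = −[(0.70)(-0.25) − (-0.30)(-0.25)] = 0.2500
  C_31 = (-0.30)(0.00) − (-0.25)(1.00) = 0.2500
  C_32 = −[(0.70)(0.00) − (-0.25)(-0.10)] = 0.0250
  C_33 = (0.70)(1.00) − (-0.30)(-0.10) = 0.6700
det(I−A) = Σ_j (I−A)_1j·C_1j = (0.70)(0.8500) + (-0.30)(0.0850) + (-0.25)(0.2750) = 0.50075
adj(I−A) = Cᵀ =
  [ 0.8500   0.3175   0.2500]
  [ 0.0850   0.5325   0.0250]
  [ 0.2750   0.2500   0.6700]
(I − A)⁻¹ = adj(I−A) / det(I−A) ≈
  [   1.6975     0.6340     0.4993]
  [   0.1697     1.0634     0.0499]
  [   0.5492     0.4993     1.3380]
x = (I − A)⁻¹ d = adj(I−A)·d / det(I−A), with det(I−A) = 0.50075:
  x_1 = (0.8500·30 + 0.3175·55 + 0.2500·130) / 0.50075 = 75.4625 / 0.50075 ≈ 150.7
  x_2 = (0.0850·30 + 0.5325·55 + 0.0250·130) / 0.50075 = 35.0875 / 0.50075 ≈ 70.1
  x_3 = (0.2750·30 + 0.2500·55 + 0.6700·130) / 0.50075 = 109.10 / 0.50075 ≈ 217.9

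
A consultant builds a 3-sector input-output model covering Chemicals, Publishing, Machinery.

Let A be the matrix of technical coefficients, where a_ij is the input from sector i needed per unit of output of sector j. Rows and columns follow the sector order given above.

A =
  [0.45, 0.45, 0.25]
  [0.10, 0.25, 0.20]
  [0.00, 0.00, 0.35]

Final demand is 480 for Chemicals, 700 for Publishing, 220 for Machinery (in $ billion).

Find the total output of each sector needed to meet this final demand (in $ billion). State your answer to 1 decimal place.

I − A =
  [   0.55    -0.45    -0.25]
  [  -0.10     0.75    -0.20]
  [   0.00     0.00     0.65]
Cofactors of I−A, C_ij = (−1)^(i+j)·(minor ij) (rows/columns in the sector order above):
  C_11 = (0.75)(0.65) − (-0.20)(0.00) = 0.4875
  C_12 = −[(-0.10)(0.65) − (-0.20)(0.00)] = 0.0650
  C_13 = (-0.10)(0.00) − (0.75)(0.00) = 0.0000
  C_21 = −[(-0.45)(0.65) − (-0.25)(0.00)] = 0.2925
  C_22 = (0.55)(0.65) − (-0.25)(0.00) = 0.3575
  C_23 = −[(0.55)(0.00) − (-0.45)(0.00)] = 0.0000
  C_31 = (-0.45)(-0.20) − (-0.25)(0.75) = 0.2775
  C_32 = −[(0.55)(-0.20) − (-0.25)(-0.10)] = 0.1350
  C_33 = (0.55)(0.75) − (-0.45)(-0.10) = 0.3675
det(I−A) = Σ_j (I−A)_1j·C_1j = (0.55)(0.4875) + (-0.45)(0.0650) + (-0.25)(0.0000) = 0.238875
adj(I−A) = Cᵀ =
  [ 0.4875   0.2925   0.2775]
  [ 0.0650   0.3575   0.1350]
  [ 0.0000   0.0000   0.3675]
(I − A)⁻¹ = adj(I−A) / det(I−A) ≈
  [   2.0408     1.2245     1.1617]
  [   0.2721     1.4966     0.5651]
  [   0.0000     0.0000     1.5385]
x = (I − A)⁻¹ d = adj(I−A)·d / det(I−A), with det(I−A) = 0.238875:
  x_C = (0.4875·480 + 0.2925·700 + 0.2775·220) / 0.238875 = 499.80 / 0.238875 ≈ 2092.3
  x_P = (0.0650·480 + 0.3575·700 + 0.1350·220) / 0.238875 = 311.15 / 0.238875 ≈ 1302.6
  x_M = (0.0000·480 + 0.0000·700 + 0.3675·220) / 0.238875 = 80.85 / 0.238875 ≈ 338.5

x_C = 2092.3, x_P = 1302.6, x_M = 338.5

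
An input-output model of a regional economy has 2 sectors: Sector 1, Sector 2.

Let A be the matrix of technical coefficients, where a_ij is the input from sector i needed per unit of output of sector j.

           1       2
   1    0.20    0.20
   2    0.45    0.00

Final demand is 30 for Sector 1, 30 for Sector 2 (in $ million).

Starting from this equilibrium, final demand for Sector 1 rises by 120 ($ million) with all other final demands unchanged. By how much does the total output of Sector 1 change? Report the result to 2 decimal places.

Δx_1 = 169.01

I − A =
  [   0.80    -0.20]
  [  -0.45     1.00]
det(I−A) = (0.80)(1.00) − (-0.20)(-0.45) = 0.7100
adj(I−A) = [[1.00, 0.20], [0.45, 0.80]]
(I − A)⁻¹ = adj(I−A) / det(I−A) ≈
  [   1.4085     0.2817]
  [   0.6338     1.1268]
Δx = (I − A)⁻¹ Δd with Δd having +120 in the Sector 1 component and 0 elsewhere.
So Δx_1 = L_11 · (+120), where L_11 = adj(I−A)_11 / det(I−A) = 1.00 / 0.7100.
Δx_1 = 1.00 × (+120) / 0.7100 = 120.00 / 0.7100 ≈ 169.01.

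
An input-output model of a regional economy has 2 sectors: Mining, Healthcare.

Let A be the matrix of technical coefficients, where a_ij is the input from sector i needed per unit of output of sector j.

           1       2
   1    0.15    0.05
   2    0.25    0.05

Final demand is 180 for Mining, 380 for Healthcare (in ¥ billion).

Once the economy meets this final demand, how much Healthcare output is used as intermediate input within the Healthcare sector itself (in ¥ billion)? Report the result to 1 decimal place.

z_22 = 23.1

I − A =
  [   0.85    -0.05]
  [  -0.25     0.95]
det(I−A) = (0.85)(0.95) − (-0.05)(-0.25) = 0.7950
adj(I−A) = [[0.95, 0.05], [0.25, 0.85]]
(I − A)⁻¹ = adj(I−A) / det(I−A) ≈
  [   1.1950     0.0629]
  [   0.3145     1.0692]
First solve x = (I − A)⁻¹ d = adj(I−A)·d / det(I−A); in particular x_2 = (0.25·180 + 0.85·380) / 0.7950 = 368.00 / 0.7950 ≈ 462.893.
Intermediate flow from 2 to 2: z_22 = a_22 · x_2 = 0.05 × 368.00 / 0.7950 = 18.40 / 0.7950 ≈ 23.1.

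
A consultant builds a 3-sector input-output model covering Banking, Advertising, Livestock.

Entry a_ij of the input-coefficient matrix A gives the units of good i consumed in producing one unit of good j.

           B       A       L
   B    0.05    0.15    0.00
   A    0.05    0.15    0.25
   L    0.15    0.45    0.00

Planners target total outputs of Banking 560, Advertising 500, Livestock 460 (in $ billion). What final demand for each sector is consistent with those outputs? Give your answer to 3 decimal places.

d_B = 457.000, d_A = 282.000, d_L = 151.000

I − A =
  [   0.95    -0.15     0.00]
  [  -0.05     0.85    -0.25]
  [  -0.15    -0.45     1.00]
d = (I − A) x:
  d_B = (+0.95)·560 + (-0.15)·500 + (+0.00)·460 = 457.000
  d_A = (-0.05)·560 + (+0.85)·500 + (-0.25)·460 = 282.000
  d_L = (-0.15)·560 + (-0.45)·500 + (+1.00)·460 = 151.000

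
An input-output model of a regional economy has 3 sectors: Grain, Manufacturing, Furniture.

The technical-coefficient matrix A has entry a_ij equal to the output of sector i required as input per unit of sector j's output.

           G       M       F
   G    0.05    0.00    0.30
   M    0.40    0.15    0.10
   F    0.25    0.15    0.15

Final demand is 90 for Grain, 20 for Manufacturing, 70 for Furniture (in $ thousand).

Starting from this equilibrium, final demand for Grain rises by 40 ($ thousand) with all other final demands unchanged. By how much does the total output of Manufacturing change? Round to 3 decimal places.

Δx_M = 24.730

I − A =
  [   0.95     0.00    -0.30]
  [  -0.40     0.85    -0.10]
  [  -0.25    -0.15     0.85]
Cofactors of I−A, C_ij = (−1)^(i+j)·(minor ij) (rows/columns in the sector order above):
  C_11 = (0.85)(0.85) − (-0.10)(-0.15) = 0.7075
  C_12 = −[(-0.40)(0.85) − (-0.10)(-0.25)] = 0.3650
  C_13 = (-0.40)(-0.15) − (0.85)(-0.25) = 0.2725
  C_21 = −[(0.00)(0.85) − (-0.30)(-0.15)] = 0.0450
  C_22 = (0.95)(0.85) − (-0.30)(-0.25) = 0.7325
  C_23 = −[(0.95)(-0.15) − (0.00)(-0.25)] = 0.1425
  C_31 = (0.00)(-0.10) − (-0.30)(0.85) = 0.2550
  C_32 = −[(0.95)(-0.10) − (-0.30)(-0.40)] = 0.2150
  C_33 = (0.95)(0.85) − (0.00)(-0.40) = 0.8075
det(I−A) = Σ_j (I−A)_1j·C_1j = (0.95)(0.7075) + (0.00)(0.3650) + (-0.30)(0.2725) = 0.590375
adj(I−A) = Cᵀ =
  [ 0.7075   0.0450   0.2550]
  [ 0.3650   0.7325   0.2150]
  [ 0.2725   0.1425   0.8075]
(I − A)⁻¹ = adj(I−A) / det(I−A) ≈
  [   1.1984     0.0762     0.4319]
  [   0.6183     1.2407     0.3642]
  [   0.4616     0.2414     1.3678]
Δx = (I − A)⁻¹ Δd with Δd having +40 in the Grain component and 0 elsewhere.
So Δx_M = L_MG · (+40), where L_MG = adj(I−A)_MG / det(I−A) = 0.3650 / 0.590375.
Δx_M = 0.3650 × (+40) / 0.590375 = 14.60 / 0.590375 ≈ 24.730.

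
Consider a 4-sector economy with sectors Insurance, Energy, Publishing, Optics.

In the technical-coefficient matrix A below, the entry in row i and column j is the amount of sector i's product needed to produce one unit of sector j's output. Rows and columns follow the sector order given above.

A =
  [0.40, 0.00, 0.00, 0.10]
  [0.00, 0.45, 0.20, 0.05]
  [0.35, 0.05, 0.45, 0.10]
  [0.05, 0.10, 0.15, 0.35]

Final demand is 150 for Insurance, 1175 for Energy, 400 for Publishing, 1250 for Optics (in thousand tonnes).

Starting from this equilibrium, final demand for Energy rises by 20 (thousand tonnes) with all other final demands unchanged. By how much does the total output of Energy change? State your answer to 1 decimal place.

I − A =
  [   0.60     0.00     0.00    -0.10]
  [   0.00     0.55    -0.20    -0.05]
  [  -0.35    -0.05     0.55    -0.10]
  [  -0.05    -0.10    -0.15     0.65]
Compute the cofactors C_ij = (−1)^(i+j)·(3×3 minor ij) of I−A; the adjugate is their transpose:
adj(I−A) = Cᵀ =
  [ 0.17675   0.00625   0.01025   0.02925]
  [ 0.05050   0.19750   0.08150   0.03550]
  [ 0.12625   0.02875   0.20875   0.05375]
  [ 0.05050   0.03750   0.06150   0.17550]
det(I−A) = Σ_j (I−A)_1j·C_1j = (0.60)(0.17675) + (0.00)(0.05050) + (0.00)(0.12625) + (-0.10)(0.05050) = 0.1010
(I − A)⁻¹ = adj(I−A) / det(I−A) ≈
  [   1.7500     0.0619     0.1015     0.2896]
  [   0.5000     1.9554     0.8069     0.3515]
  [   1.2500     0.2847     2.0668     0.5322]
  [   0.5000     0.3713     0.6089     1.7376]
Δx = (I − A)⁻¹ Δd with Δd having +20 in the Energy component and 0 elsewhere.
So Δx_2 = L_22 · (+20), where L_22 = adj(I−A)_22 / det(I−A) = 0.19750 / 0.1010.
Δx_2 = 0.19750 × (+20) / 0.1010 = 3.95 / 0.1010 ≈ 39.1.

Δx_2 = 39.1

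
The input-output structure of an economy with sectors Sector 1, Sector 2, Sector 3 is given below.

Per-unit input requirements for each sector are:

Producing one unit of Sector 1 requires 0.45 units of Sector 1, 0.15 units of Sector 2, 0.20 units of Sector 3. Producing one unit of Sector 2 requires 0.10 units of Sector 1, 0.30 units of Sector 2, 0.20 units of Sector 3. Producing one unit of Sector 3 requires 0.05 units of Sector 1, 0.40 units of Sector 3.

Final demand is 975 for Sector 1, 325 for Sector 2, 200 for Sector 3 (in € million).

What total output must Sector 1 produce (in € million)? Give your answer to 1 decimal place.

I − A =
  [   0.55    -0.10    -0.05]
  [  -0.15     0.70     0.00]
  [  -0.20    -0.20     0.60]
Cofactors of I−A, C_ij = (−1)^(i+j)·(minor ij) (rows/columns in the sector order above):
  C_11 = (0.70)(0.60) − (0.00)(-0.20) = 0.4200
  C_12 = −[(-0.15)(0.60) − (0.00)(-0.20)] = 0.0900
  C_13 = (-0.15)(-0.20) − (0.70)(-0.20) = 0.1700
  C_21 = −[(-0.10)(0.60) − (-0.05)(-0.20)] = 0.0700
  C_22 = (0.55)(0.60) − (-0.05)(-0.20) = 0.3200
  C_23 = −[(0.55)(-0.20) − (-0.10)(-0.20)] = 0.1300
  C_31 = (-0.10)(0.00) − (-0.05)(0.70) = 0.0350
  C_32 = −[(0.55)(0.00) − (-0.05)(-0.15)] = 0.0075
  C_33 = (0.55)(0.70) − (-0.10)(-0.15) = 0.3700
det(I−A) = Σ_j (I−A)_1j·C_1j = (0.55)(0.4200) + (-0.10)(0.0900) + (-0.05)(0.1700) = 0.2135
adj(I−A) = Cᵀ =
  [ 0.4200   0.0700   0.0350]
  [ 0.0900   0.3200   0.0075]
  [ 0.1700   0.1300   0.3700]
(I − A)⁻¹ = adj(I−A) / det(I−A) ≈
  [   1.9672     0.3279     0.1639]
  [   0.4215     1.4988     0.0351]
  [   0.7963     0.6089     1.7330]
x = (I − A)⁻¹ d = adj(I−A)·d / det(I−A), with det(I−A) = 0.2135:
  x_1 = (0.4200·975 + 0.0700·325 + 0.0350·200) / 0.2135 = 439.25 / 0.2135 ≈ 2057.4
  x_2 = (0.0900·975 + 0.3200·325 + 0.0075·200) / 0.2135 = 193.25 / 0.2135 ≈ 905.2
  x_3 = (0.1700·975 + 0.1300·325 + 0.3700·200) / 0.2135 = 282.00 / 0.2135 ≈ 1320.8

x_1 = 2057.4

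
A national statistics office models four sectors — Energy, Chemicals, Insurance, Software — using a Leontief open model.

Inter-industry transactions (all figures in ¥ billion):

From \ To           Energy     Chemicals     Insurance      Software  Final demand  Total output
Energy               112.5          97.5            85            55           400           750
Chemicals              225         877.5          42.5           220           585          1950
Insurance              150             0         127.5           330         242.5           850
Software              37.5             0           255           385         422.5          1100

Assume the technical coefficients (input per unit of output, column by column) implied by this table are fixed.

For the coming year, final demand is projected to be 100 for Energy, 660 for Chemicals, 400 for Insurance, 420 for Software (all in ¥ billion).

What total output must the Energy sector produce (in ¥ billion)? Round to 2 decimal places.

Technical coefficients a_ij = z_ij / X_j:
  a_EE = 112.5/750 = 0.15, a_CE = 225/750 = 0.30, a_IE = 150/750 = 0.20, a_SE = 37.5/750 = 0.05
  a_EC = 97.5/1950 = 0.05, a_CC = 877.5/1950 = 0.45, a_IC = 0/1950 = 0.00, a_SC = 0/1950 = 0.00
  a_EI = 85/850 = 0.10, a_CI = 42.5/850 = 0.05, a_II = 127.5/850 = 0.15, a_SI = 255/850 = 0.30
  a_ES = 55/1100 = 0.05, a_CS = 220/1100 = 0.20, a_IS = 330/1100 = 0.30, a_SS = 385/1100 = 0.35
I − A =
  [   0.85    -0.05    -0.10    -0.05]
  [  -0.30     0.55    -0.05    -0.20]
  [  -0.20     0.00     0.85    -0.30]
  [  -0.05     0.00    -0.30     0.65]
Compute the cofactors C_ij = (−1)^(i+j)·(3×3 minor ij) of I−A; the adjugate is their transpose:
adj(I−A) = Cᵀ =
  [ 0.254375   0.023125   0.048625   0.049125]
  [ 0.166500   0.373500   0.103500   0.175500]
  [ 0.079750   0.007250   0.292250   0.143250]
  [ 0.056375   0.005125   0.138625   0.373125]
det(I−A) = Σ_j (I−A)_1j·C_1j = (0.85)(0.254375) + (-0.05)(0.166500) + (-0.10)(0.079750) + (-0.05)(0.056375) = 0.1971
(I − A)⁻¹ = adj(I−A) / det(I−A) ≈
  [   1.2906     0.1173     0.2467     0.2492]
  [   0.8447     1.8950     0.5251     0.8904]
  [   0.4046     0.0368     1.4827     0.7268]
  [   0.2860     0.0260     0.7033     1.8931]
x = (I − A)⁻¹ d = adj(I−A)·d / det(I−A), with det(I−A) = 0.1971:
  x_E = (0.254375·100 + 0.023125·660 + 0.048625·400 + 0.049125·420) / 0.1971 = 80.7825 / 0.1971 ≈ 409.86
  x_C = (0.166500·100 + 0.373500·660 + 0.103500·400 + 0.175500·420) / 0.1971 = 378.27 / 0.1971 ≈ 1919.18
  x_I = (0.079750·100 + 0.007250·660 + 0.292250·400 + 0.143250·420) / 0.1971 = 189.825 / 0.1971 ≈ 963.09
  x_S = (0.056375·100 + 0.005125·660 + 0.138625·400 + 0.373125·420) / 0.1971 = 221.1825 / 0.1971 ≈ 1122.18

x_E = 409.86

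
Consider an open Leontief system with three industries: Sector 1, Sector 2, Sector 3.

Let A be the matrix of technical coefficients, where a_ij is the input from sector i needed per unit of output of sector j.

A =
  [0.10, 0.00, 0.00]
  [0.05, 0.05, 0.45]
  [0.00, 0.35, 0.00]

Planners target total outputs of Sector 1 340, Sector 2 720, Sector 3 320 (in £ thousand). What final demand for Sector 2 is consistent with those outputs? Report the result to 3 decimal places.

d_2 = 523.000

I − A =
  [   0.90     0.00     0.00]
  [  -0.05     0.95    -0.45]
  [   0.00    -0.35     1.00]
d = (I − A) x:
  d_1 = (+0.90)·340 + (+0.00)·720 + (+0.00)·320 = 306.000
  d_2 = (-0.05)·340 + (+0.95)·720 + (-0.45)·320 = 523.000
  d_3 = (+0.00)·340 + (-0.35)·720 + (+1.00)·320 = 68.000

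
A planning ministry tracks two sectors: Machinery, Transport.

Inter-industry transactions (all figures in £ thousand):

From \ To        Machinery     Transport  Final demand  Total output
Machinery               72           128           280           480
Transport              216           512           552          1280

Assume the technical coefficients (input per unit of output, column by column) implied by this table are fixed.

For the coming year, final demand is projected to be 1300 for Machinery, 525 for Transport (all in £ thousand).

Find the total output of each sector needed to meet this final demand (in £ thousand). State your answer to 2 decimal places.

x_M = 1790.32, x_T = 2217.74

Technical coefficients a_ij = z_ij / X_j:
  a_MM = 72/480 = 0.15, a_TM = 216/480 = 0.45
  a_MT = 128/1280 = 0.10, a_TT = 512/1280 = 0.40
I − A =
  [   0.85    -0.10]
  [  -0.45     0.60]
det(I−A) = (0.85)(0.60) − (-0.10)(-0.45) = 0.4650
adj(I−A) = [[0.60, 0.10], [0.45, 0.85]]
(I − A)⁻¹ = adj(I−A) / det(I−A) ≈
  [   1.2903     0.2151]
  [   0.9677     1.8280]
x = (I − A)⁻¹ d = adj(I−A)·d / det(I−A), with det(I−A) = 0.4650:
  x_M = (0.60·1300 + 0.10·525) / 0.4650 = 832.50 / 0.4650 ≈ 1790.32
  x_T = (0.45·1300 + 0.85·525) / 0.4650 = 1031.25 / 0.4650 ≈ 2217.74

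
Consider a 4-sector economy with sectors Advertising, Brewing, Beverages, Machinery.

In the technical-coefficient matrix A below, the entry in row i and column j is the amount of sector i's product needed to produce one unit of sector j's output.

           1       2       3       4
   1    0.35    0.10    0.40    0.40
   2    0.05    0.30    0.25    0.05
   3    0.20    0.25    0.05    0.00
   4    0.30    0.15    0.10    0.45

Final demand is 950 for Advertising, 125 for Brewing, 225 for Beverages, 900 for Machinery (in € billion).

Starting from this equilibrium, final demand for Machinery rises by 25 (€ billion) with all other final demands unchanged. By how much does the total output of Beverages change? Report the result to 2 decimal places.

I − A =
  [   0.65    -0.10    -0.40    -0.40]
  [  -0.05     0.70    -0.25    -0.05]
  [  -0.20    -0.25     0.95     0.00]
  [  -0.30    -0.15    -0.10     0.55]
Compute the cofactors C_ij = (−1)^(i+j)·(3×3 minor ij) of I−A; the adjugate is their transpose:
adj(I−A) = Cᵀ =
  [ 0.323000   0.174250   0.208250   0.250750]
  [ 0.068875   0.173625   0.081625   0.065875]
  [ 0.086125   0.082375   0.154125   0.070125]
  [ 0.210625   0.157375   0.163875   0.320875]
det(I−A) = Σ_j (I−A)_1j·C_1j = (0.65)(0.323000) + (-0.10)(0.068875) + (-0.40)(0.086125) + (-0.40)(0.210625) = 0.0843625
(I − A)⁻¹ = adj(I−A) / det(I−A) ≈
  [   3.8287     2.0655     2.4685     2.9723]
  [   0.8164     2.0581     0.9676     0.7809]
  [   1.0209     0.9764     1.8269     0.8312]
  [   2.4967     1.8655     1.9425     3.8035]
Δx = (I − A)⁻¹ Δd with Δd having +25 in the Machinery component and 0 elsewhere.
So Δx_3 = L_34 · (+25), where L_34 = adj(I−A)_34 / det(I−A) = 0.070125 / 0.0843625.
Δx_3 = 0.070125 × (+25) / 0.0843625 = 1.753125 / 0.0843625 ≈ 20.78.

Δx_3 = 20.78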